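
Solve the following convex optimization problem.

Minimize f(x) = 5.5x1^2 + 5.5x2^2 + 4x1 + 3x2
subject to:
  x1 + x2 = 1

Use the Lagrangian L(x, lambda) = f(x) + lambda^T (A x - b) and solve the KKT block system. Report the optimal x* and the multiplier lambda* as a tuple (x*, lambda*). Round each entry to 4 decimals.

Form the Lagrangian:
  L(x, lambda) = (1/2) x^T Q x + c^T x + lambda^T (A x - b)
Stationarity (grad_x L = 0): Q x + c + A^T lambda = 0.
Primal feasibility: A x = b.

This gives the KKT block system:
  [ Q   A^T ] [ x     ]   [-c ]
  [ A    0  ] [ lambda ] = [ b ]

Solving the linear system:
  x*      = (0.4545, 0.5455)
  lambda* = (-9)
  f(x*)   = 6.2273

x* = (0.4545, 0.5455), lambda* = (-9)


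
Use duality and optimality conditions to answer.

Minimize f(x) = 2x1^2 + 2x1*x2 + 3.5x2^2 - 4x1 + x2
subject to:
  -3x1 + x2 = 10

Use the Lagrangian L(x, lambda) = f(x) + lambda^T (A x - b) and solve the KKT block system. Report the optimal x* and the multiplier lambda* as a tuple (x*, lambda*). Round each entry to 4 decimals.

Form the Lagrangian:
  L(x, lambda) = (1/2) x^T Q x + c^T x + lambda^T (A x - b)
Stationarity (grad_x L = 0): Q x + c + A^T lambda = 0.
Primal feasibility: A x = b.

This gives the KKT block system:
  [ Q   A^T ] [ x     ]   [-c ]
  [ A    0  ] [ lambda ] = [ b ]

Solving the linear system:
  x*      = (-2.8987, 1.3038)
  lambda* = (-4.3291)
  f(x*)   = 28.0949

x* = (-2.8987, 1.3038), lambda* = (-4.3291)


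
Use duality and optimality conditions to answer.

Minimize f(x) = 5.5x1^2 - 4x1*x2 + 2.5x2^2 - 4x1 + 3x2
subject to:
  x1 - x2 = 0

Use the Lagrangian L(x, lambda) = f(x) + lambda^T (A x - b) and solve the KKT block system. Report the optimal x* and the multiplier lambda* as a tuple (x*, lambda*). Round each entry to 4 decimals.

Form the Lagrangian:
  L(x, lambda) = (1/2) x^T Q x + c^T x + lambda^T (A x - b)
Stationarity (grad_x L = 0): Q x + c + A^T lambda = 0.
Primal feasibility: A x = b.

This gives the KKT block system:
  [ Q   A^T ] [ x     ]   [-c ]
  [ A    0  ] [ lambda ] = [ b ]

Solving the linear system:
  x*      = (0.125, 0.125)
  lambda* = (3.125)
  f(x*)   = -0.0625

x* = (0.125, 0.125), lambda* = (3.125)


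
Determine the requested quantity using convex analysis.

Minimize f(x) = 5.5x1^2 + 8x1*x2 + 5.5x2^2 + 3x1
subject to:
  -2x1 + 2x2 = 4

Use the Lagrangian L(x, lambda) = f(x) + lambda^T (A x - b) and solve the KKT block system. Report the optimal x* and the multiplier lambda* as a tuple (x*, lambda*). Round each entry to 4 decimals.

Form the Lagrangian:
  L(x, lambda) = (1/2) x^T Q x + c^T x + lambda^T (A x - b)
Stationarity (grad_x L = 0): Q x + c + A^T lambda = 0.
Primal feasibility: A x = b.

This gives the KKT block system:
  [ Q   A^T ] [ x     ]   [-c ]
  [ A    0  ] [ lambda ] = [ b ]

Solving the linear system:
  x*      = (-1.0789, 0.9211)
  lambda* = (-0.75)
  f(x*)   = -0.1184

x* = (-1.0789, 0.9211), lambda* = (-0.75)


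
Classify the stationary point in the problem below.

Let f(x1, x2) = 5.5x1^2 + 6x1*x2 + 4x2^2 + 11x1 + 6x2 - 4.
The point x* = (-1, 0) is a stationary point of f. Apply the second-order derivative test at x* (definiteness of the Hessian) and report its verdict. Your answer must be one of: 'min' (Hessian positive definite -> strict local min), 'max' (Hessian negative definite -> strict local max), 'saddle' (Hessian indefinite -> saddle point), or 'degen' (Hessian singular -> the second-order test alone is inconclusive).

Compute the Hessian H = grad^2 f:
  H = [[11, 6], [6, 8]]
Verify stationarity: grad f(x*) = H x* + g = (0, 0).
Eigenvalues of H: 3.3153, 15.6847.
Both eigenvalues > 0, so H is positive definite -> x* is a strict local min.

min


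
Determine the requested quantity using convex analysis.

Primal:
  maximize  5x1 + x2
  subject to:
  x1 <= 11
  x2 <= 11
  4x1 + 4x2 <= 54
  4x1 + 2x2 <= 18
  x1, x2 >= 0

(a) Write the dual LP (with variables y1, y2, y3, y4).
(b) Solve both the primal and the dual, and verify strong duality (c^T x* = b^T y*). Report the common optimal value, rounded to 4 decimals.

The standard primal-dual pair for 'max c^T x s.t. A x <= b, x >= 0' is:
  Dual:  min b^T y  s.t.  A^T y >= c,  y >= 0.

So the dual LP is:
  minimize  11y1 + 11y2 + 54y3 + 18y4
  subject to:
    y1 + 4y3 + 4y4 >= 5
    y2 + 4y3 + 2y4 >= 1
    y1, y2, y3, y4 >= 0

Solving the primal: x* = (4.5, 0).
  primal value c^T x* = 22.5.
Solving the dual: y* = (0, 0, 0, 1.25).
  dual value b^T y* = 22.5.
Strong duality: c^T x* = b^T y*. Confirmed.

22.5


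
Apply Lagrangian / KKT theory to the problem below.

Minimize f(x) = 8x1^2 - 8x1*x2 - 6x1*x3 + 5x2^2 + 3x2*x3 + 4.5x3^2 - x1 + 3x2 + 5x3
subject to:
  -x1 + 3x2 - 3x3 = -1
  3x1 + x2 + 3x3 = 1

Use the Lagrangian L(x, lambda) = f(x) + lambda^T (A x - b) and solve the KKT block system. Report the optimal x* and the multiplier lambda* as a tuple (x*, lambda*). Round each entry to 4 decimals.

Form the Lagrangian:
  L(x, lambda) = (1/2) x^T Q x + c^T x + lambda^T (A x - b)
Stationarity (grad_x L = 0): Q x + c + A^T lambda = 0.
Primal feasibility: A x = b.

This gives the KKT block system:
  [ Q   A^T ] [ x     ]   [-c ]
  [ A    0  ] [ lambda ] = [ b ]

Solving the linear system:
  x*      = (0.2578, -0.1289, 0.1185)
  lambda* = (0.3435, -1.0341)
  f(x*)   = 0.6627

x* = (0.2578, -0.1289, 0.1185), lambda* = (0.3435, -1.0341)


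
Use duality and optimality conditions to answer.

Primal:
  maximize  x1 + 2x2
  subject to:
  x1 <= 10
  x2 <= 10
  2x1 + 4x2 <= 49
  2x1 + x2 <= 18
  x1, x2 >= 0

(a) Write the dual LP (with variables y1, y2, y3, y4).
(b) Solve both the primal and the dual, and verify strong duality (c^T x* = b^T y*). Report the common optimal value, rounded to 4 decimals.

The standard primal-dual pair for 'max c^T x s.t. A x <= b, x >= 0' is:
  Dual:  min b^T y  s.t.  A^T y >= c,  y >= 0.

So the dual LP is:
  minimize  10y1 + 10y2 + 49y3 + 18y4
  subject to:
    y1 + 2y3 + 2y4 >= 1
    y2 + 4y3 + y4 >= 2
    y1, y2, y3, y4 >= 0

Solving the primal: x* = (4, 10).
  primal value c^T x* = 24.
Solving the dual: y* = (0, 1.5, 0, 0.5).
  dual value b^T y* = 24.
Strong duality: c^T x* = b^T y*. Confirmed.

24


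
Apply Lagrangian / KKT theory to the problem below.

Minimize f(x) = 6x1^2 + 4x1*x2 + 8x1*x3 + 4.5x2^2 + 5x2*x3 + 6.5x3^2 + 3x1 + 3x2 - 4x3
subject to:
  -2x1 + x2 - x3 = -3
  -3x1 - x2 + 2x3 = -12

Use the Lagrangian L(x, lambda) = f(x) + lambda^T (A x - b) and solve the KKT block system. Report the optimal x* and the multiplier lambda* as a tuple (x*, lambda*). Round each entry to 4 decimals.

Form the Lagrangian:
  L(x, lambda) = (1/2) x^T Q x + c^T x + lambda^T (A x - b)
Stationarity (grad_x L = 0): Q x + c + A^T lambda = 0.
Primal feasibility: A x = b.

This gives the KKT block system:
  [ Q   A^T ] [ x     ]   [-c ]
  [ A    0  ] [ lambda ] = [ b ]

Solving the linear system:
  x*      = (2.5886, 0.1203, -2.057)
  lambda* = (1.1266, 5.2785)
  f(x*)   = 41.538

x* = (2.5886, 0.1203, -2.057), lambda* = (1.1266, 5.2785)


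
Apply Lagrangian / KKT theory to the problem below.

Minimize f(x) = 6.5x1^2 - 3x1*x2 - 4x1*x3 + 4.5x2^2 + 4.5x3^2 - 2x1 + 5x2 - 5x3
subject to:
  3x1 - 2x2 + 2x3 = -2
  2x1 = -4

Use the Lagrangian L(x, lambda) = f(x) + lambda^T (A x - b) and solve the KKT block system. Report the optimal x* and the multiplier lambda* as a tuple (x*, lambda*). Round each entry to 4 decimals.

Form the Lagrangian:
  L(x, lambda) = (1/2) x^T Q x + c^T x + lambda^T (A x - b)
Stationarity (grad_x L = 0): Q x + c + A^T lambda = 0.
Primal feasibility: A x = b.

This gives the KKT block system:
  [ Q   A^T ] [ x     ]   [-c ]
  [ A    0  ] [ lambda ] = [ b ]

Solving the linear system:
  x*      = (-2, -1.7778, 0.2222)
  lambda* = (-2.5, 15.5278)
  f(x*)   = 25.5556

x* = (-2, -1.7778, 0.2222), lambda* = (-2.5, 15.5278)


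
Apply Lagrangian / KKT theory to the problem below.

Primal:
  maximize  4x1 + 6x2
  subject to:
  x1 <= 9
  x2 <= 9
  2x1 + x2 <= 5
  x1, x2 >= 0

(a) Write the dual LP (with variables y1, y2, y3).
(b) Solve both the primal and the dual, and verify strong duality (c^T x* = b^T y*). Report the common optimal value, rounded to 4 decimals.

The standard primal-dual pair for 'max c^T x s.t. A x <= b, x >= 0' is:
  Dual:  min b^T y  s.t.  A^T y >= c,  y >= 0.

So the dual LP is:
  minimize  9y1 + 9y2 + 5y3
  subject to:
    y1 + 2y3 >= 4
    y2 + y3 >= 6
    y1, y2, y3 >= 0

Solving the primal: x* = (0, 5).
  primal value c^T x* = 30.
Solving the dual: y* = (0, 0, 6).
  dual value b^T y* = 30.
Strong duality: c^T x* = b^T y*. Confirmed.

30


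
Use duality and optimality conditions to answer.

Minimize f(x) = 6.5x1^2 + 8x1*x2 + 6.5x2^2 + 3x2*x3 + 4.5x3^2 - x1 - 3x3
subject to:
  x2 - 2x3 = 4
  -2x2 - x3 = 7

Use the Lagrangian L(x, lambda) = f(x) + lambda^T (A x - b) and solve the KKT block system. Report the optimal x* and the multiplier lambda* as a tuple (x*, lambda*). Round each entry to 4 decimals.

Form the Lagrangian:
  L(x, lambda) = (1/2) x^T Q x + c^T x + lambda^T (A x - b)
Stationarity (grad_x L = 0): Q x + c + A^T lambda = 0.
Primal feasibility: A x = b.

This gives the KKT block system:
  [ Q   A^T ] [ x     ]   [-c ]
  [ A    0  ] [ lambda ] = [ b ]

Solving the linear system:
  x*      = (1.3077, -2, -3)
  lambda* = (-9.4923, -17.0154)
  f(x*)   = 82.3846

x* = (1.3077, -2, -3), lambda* = (-9.4923, -17.0154)


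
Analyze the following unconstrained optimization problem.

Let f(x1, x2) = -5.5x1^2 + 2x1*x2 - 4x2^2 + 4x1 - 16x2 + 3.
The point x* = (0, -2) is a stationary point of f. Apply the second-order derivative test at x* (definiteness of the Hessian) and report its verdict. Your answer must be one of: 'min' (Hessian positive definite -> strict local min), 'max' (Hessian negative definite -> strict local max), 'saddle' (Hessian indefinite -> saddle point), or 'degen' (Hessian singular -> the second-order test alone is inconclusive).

Compute the Hessian H = grad^2 f:
  H = [[-11, 2], [2, -8]]
Verify stationarity: grad f(x*) = H x* + g = (0, 0).
Eigenvalues of H: -12, -7.
Both eigenvalues < 0, so H is negative definite -> x* is a strict local max.

max


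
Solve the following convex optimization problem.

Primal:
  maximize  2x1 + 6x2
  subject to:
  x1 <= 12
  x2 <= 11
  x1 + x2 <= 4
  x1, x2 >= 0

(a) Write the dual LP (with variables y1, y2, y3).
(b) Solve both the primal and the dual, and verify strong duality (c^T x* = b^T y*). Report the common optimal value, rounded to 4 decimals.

The standard primal-dual pair for 'max c^T x s.t. A x <= b, x >= 0' is:
  Dual:  min b^T y  s.t.  A^T y >= c,  y >= 0.

So the dual LP is:
  minimize  12y1 + 11y2 + 4y3
  subject to:
    y1 + y3 >= 2
    y2 + y3 >= 6
    y1, y2, y3 >= 0

Solving the primal: x* = (0, 4).
  primal value c^T x* = 24.
Solving the dual: y* = (0, 0, 6).
  dual value b^T y* = 24.
Strong duality: c^T x* = b^T y*. Confirmed.

24


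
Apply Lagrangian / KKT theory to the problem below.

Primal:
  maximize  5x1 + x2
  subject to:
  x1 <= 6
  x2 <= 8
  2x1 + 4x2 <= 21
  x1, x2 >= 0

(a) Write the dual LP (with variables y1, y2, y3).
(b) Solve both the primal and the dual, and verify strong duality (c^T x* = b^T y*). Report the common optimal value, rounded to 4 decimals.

The standard primal-dual pair for 'max c^T x s.t. A x <= b, x >= 0' is:
  Dual:  min b^T y  s.t.  A^T y >= c,  y >= 0.

So the dual LP is:
  minimize  6y1 + 8y2 + 21y3
  subject to:
    y1 + 2y3 >= 5
    y2 + 4y3 >= 1
    y1, y2, y3 >= 0

Solving the primal: x* = (6, 2.25).
  primal value c^T x* = 32.25.
Solving the dual: y* = (4.5, 0, 0.25).
  dual value b^T y* = 32.25.
Strong duality: c^T x* = b^T y*. Confirmed.

32.25


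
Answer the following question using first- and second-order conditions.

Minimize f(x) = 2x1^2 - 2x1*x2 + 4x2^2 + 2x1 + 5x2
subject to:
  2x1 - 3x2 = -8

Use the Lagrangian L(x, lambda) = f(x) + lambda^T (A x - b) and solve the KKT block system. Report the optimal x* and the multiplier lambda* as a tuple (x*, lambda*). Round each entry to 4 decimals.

Form the Lagrangian:
  L(x, lambda) = (1/2) x^T Q x + c^T x + lambda^T (A x - b)
Stationarity (grad_x L = 0): Q x + c + A^T lambda = 0.
Primal feasibility: A x = b.

This gives the KKT block system:
  [ Q   A^T ] [ x     ]   [-c ]
  [ A    0  ] [ lambda ] = [ b ]

Solving the linear system:
  x*      = (-2.9091, 0.7273)
  lambda* = (5.5455)
  f(x*)   = 21.0909

x* = (-2.9091, 0.7273), lambda* = (5.5455)


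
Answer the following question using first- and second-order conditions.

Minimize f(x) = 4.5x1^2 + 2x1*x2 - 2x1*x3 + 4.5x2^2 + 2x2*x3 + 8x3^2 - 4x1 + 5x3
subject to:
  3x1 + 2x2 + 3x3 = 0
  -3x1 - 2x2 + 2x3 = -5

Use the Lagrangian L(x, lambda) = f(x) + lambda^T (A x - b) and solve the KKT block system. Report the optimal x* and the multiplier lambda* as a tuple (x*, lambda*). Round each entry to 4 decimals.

Form the Lagrangian:
  L(x, lambda) = (1/2) x^T Q x + c^T x + lambda^T (A x - b)
Stationarity (grad_x L = 0): Q x + c + A^T lambda = 0.
Primal feasibility: A x = b.

This gives the KKT block system:
  [ Q   A^T ] [ x     ]   [-c ]
  [ A    0  ] [ lambda ] = [ b ]

Solving the linear system:
  x*      = (0.6989, 0.4516, -1)
  lambda* = (1.6065, 3.3376)
  f(x*)   = 4.4462

x* = (0.6989, 0.4516, -1), lambda* = (1.6065, 3.3376)


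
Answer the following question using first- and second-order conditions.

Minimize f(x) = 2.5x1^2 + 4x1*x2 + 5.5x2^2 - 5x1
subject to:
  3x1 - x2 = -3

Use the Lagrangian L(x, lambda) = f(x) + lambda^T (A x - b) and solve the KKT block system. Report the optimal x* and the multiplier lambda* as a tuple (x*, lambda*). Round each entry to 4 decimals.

Form the Lagrangian:
  L(x, lambda) = (1/2) x^T Q x + c^T x + lambda^T (A x - b)
Stationarity (grad_x L = 0): Q x + c + A^T lambda = 0.
Primal feasibility: A x = b.

This gives the KKT block system:
  [ Q   A^T ] [ x     ]   [-c ]
  [ A    0  ] [ lambda ] = [ b ]

Solving the linear system:
  x*      = (-0.8281, 0.5156)
  lambda* = (2.3594)
  f(x*)   = 5.6094

x* = (-0.8281, 0.5156), lambda* = (2.3594)


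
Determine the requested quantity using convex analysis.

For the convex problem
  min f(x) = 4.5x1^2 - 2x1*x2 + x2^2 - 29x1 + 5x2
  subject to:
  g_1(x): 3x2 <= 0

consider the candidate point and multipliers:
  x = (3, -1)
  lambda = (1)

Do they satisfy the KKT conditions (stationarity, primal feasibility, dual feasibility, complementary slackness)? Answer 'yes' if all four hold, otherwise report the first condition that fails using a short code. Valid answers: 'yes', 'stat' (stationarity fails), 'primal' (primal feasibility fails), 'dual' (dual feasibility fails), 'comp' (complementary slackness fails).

Gradient of f: grad f(x) = Q x + c = (0, -3)
Constraint values g_i(x) = a_i^T x - b_i:
  g_1((3, -1)) = -3
Stationarity residual: grad f(x) + sum_i lambda_i a_i = (0, 0)
  -> stationarity OK
Primal feasibility (all g_i <= 0): OK
Dual feasibility (all lambda_i >= 0): OK
Complementary slackness (lambda_i * g_i(x) = 0 for all i): FAILS

Verdict: the first failing condition is complementary_slackness -> comp.

comp


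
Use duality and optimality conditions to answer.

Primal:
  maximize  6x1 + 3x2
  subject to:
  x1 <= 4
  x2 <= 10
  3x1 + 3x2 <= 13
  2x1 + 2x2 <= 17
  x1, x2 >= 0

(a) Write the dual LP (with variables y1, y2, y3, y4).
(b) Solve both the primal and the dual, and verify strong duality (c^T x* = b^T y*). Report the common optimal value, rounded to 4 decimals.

The standard primal-dual pair for 'max c^T x s.t. A x <= b, x >= 0' is:
  Dual:  min b^T y  s.t.  A^T y >= c,  y >= 0.

So the dual LP is:
  minimize  4y1 + 10y2 + 13y3 + 17y4
  subject to:
    y1 + 3y3 + 2y4 >= 6
    y2 + 3y3 + 2y4 >= 3
    y1, y2, y3, y4 >= 0

Solving the primal: x* = (4, 0.3333).
  primal value c^T x* = 25.
Solving the dual: y* = (3, 0, 1, 0).
  dual value b^T y* = 25.
Strong duality: c^T x* = b^T y*. Confirmed.

25


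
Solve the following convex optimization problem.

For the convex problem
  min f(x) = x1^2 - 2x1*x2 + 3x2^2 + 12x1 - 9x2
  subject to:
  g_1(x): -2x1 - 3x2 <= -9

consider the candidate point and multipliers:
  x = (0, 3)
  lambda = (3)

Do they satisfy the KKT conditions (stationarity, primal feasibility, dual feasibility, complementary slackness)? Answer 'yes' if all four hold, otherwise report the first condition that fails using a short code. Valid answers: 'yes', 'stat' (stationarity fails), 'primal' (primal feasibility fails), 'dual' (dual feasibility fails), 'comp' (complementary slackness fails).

Gradient of f: grad f(x) = Q x + c = (6, 9)
Constraint values g_i(x) = a_i^T x - b_i:
  g_1((0, 3)) = 0
Stationarity residual: grad f(x) + sum_i lambda_i a_i = (0, 0)
  -> stationarity OK
Primal feasibility (all g_i <= 0): OK
Dual feasibility (all lambda_i >= 0): OK
Complementary slackness (lambda_i * g_i(x) = 0 for all i): OK

Verdict: yes, KKT holds.

yes


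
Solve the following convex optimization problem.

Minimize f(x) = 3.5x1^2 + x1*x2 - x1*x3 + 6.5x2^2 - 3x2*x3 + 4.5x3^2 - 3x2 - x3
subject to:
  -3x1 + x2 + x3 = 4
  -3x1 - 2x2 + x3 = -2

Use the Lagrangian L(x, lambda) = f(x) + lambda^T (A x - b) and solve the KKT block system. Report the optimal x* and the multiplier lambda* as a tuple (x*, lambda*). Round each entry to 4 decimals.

Form the Lagrangian:
  L(x, lambda) = (1/2) x^T Q x + c^T x + lambda^T (A x - b)
Stationarity (grad_x L = 0): Q x + c + A^T lambda = 0.
Primal feasibility: A x = b.

This gives the KKT block system:
  [ Q   A^T ] [ x     ]   [-c ]
  [ A    0  ] [ lambda ] = [ b ]

Solving the linear system:
  x*      = (-0.4024, 2, 0.7927)
  lambda* = (-7.0976, 6.561)
  f(x*)   = 17.3598

x* = (-0.4024, 2, 0.7927), lambda* = (-7.0976, 6.561)


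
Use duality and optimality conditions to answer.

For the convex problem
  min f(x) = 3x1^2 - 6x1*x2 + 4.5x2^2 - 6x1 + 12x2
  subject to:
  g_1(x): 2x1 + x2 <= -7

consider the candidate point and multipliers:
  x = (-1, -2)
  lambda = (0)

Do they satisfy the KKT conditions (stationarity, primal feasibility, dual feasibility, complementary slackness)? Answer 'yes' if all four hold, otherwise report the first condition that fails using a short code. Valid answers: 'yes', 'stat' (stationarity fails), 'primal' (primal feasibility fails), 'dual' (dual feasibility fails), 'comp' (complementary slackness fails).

Gradient of f: grad f(x) = Q x + c = (0, 0)
Constraint values g_i(x) = a_i^T x - b_i:
  g_1((-1, -2)) = 3
Stationarity residual: grad f(x) + sum_i lambda_i a_i = (0, 0)
  -> stationarity OK
Primal feasibility (all g_i <= 0): FAILS
Dual feasibility (all lambda_i >= 0): OK
Complementary slackness (lambda_i * g_i(x) = 0 for all i): OK

Verdict: the first failing condition is primal_feasibility -> primal.

primal


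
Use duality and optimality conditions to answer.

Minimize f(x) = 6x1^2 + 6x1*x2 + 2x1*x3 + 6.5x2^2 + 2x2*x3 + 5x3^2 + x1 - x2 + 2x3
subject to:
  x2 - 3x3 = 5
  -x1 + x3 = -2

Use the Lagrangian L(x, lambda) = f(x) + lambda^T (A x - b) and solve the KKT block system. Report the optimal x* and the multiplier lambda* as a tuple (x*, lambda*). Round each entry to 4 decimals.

Form the Lagrangian:
  L(x, lambda) = (1/2) x^T Q x + c^T x + lambda^T (A x - b)
Stationarity (grad_x L = 0): Q x + c + A^T lambda = 0.
Primal feasibility: A x = b.

This gives the KKT block system:
  [ Q   A^T ] [ x     ]   [-c ]
  [ A    0  ] [ lambda ] = [ b ]

Solving the linear system:
  x*      = (0.4346, 0.3037, -1.5654)
  lambda* = (-2.4241, 4.9058)
  f(x*)   = 9.466

x* = (0.4346, 0.3037, -1.5654), lambda* = (-2.4241, 4.9058)


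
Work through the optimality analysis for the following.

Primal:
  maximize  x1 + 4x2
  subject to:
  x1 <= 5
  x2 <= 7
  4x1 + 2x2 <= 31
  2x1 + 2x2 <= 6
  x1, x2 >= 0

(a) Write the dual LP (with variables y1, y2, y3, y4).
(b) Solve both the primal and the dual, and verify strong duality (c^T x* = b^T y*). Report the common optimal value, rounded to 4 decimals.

The standard primal-dual pair for 'max c^T x s.t. A x <= b, x >= 0' is:
  Dual:  min b^T y  s.t.  A^T y >= c,  y >= 0.

So the dual LP is:
  minimize  5y1 + 7y2 + 31y3 + 6y4
  subject to:
    y1 + 4y3 + 2y4 >= 1
    y2 + 2y3 + 2y4 >= 4
    y1, y2, y3, y4 >= 0

Solving the primal: x* = (0, 3).
  primal value c^T x* = 12.
Solving the dual: y* = (0, 0, 0, 2).
  dual value b^T y* = 12.
Strong duality: c^T x* = b^T y*. Confirmed.

12


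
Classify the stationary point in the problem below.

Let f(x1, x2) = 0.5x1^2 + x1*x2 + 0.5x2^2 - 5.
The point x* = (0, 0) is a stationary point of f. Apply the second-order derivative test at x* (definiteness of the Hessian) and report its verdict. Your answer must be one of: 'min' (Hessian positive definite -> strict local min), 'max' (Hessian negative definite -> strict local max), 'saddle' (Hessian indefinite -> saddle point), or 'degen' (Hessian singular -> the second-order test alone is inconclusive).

Compute the Hessian H = grad^2 f:
  H = [[1, 1], [1, 1]]
Verify stationarity: grad f(x*) = H x* + g = (0, 0).
Eigenvalues of H: 0, 2.
H has a zero eigenvalue (singular; positive semidefinite but not definite), so H is neither positive definite, negative definite, nor indefinite. The second-order test alone is inconclusive -> degen.
(Indeed, f is constant along the null direction of H through x*, so x* is not a strict local extremum.)

degen


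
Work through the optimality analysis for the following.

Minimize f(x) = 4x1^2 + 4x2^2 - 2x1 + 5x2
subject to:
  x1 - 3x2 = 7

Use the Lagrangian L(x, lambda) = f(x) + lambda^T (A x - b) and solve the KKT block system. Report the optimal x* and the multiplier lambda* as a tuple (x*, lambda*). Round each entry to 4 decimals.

Form the Lagrangian:
  L(x, lambda) = (1/2) x^T Q x + c^T x + lambda^T (A x - b)
Stationarity (grad_x L = 0): Q x + c + A^T lambda = 0.
Primal feasibility: A x = b.

This gives the KKT block system:
  [ Q   A^T ] [ x     ]   [-c ]
  [ A    0  ] [ lambda ] = [ b ]

Solving the linear system:
  x*      = (0.7375, -2.0875)
  lambda* = (-3.9)
  f(x*)   = 7.6937

x* = (0.7375, -2.0875), lambda* = (-3.9)


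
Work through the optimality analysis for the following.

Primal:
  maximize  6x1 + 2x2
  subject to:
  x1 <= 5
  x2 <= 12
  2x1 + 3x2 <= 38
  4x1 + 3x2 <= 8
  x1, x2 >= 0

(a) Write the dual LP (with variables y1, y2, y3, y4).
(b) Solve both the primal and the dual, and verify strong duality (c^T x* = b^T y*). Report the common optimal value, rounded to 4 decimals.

The standard primal-dual pair for 'max c^T x s.t. A x <= b, x >= 0' is:
  Dual:  min b^T y  s.t.  A^T y >= c,  y >= 0.

So the dual LP is:
  minimize  5y1 + 12y2 + 38y3 + 8y4
  subject to:
    y1 + 2y3 + 4y4 >= 6
    y2 + 3y3 + 3y4 >= 2
    y1, y2, y3, y4 >= 0

Solving the primal: x* = (2, 0).
  primal value c^T x* = 12.
Solving the dual: y* = (0, 0, 0, 1.5).
  dual value b^T y* = 12.
Strong duality: c^T x* = b^T y*. Confirmed.

12


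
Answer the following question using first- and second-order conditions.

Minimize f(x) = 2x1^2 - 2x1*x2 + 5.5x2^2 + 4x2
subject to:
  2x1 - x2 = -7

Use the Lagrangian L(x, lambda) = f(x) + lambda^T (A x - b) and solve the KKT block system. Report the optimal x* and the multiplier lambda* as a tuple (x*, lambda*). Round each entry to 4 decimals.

Form the Lagrangian:
  L(x, lambda) = (1/2) x^T Q x + c^T x + lambda^T (A x - b)
Stationarity (grad_x L = 0): Q x + c + A^T lambda = 0.
Primal feasibility: A x = b.

This gives the KKT block system:
  [ Q   A^T ] [ x     ]   [-c ]
  [ A    0  ] [ lambda ] = [ b ]

Solving the linear system:
  x*      = (-3.7, -0.4)
  lambda* = (7)
  f(x*)   = 23.7

x* = (-3.7, -0.4), lambda* = (7)


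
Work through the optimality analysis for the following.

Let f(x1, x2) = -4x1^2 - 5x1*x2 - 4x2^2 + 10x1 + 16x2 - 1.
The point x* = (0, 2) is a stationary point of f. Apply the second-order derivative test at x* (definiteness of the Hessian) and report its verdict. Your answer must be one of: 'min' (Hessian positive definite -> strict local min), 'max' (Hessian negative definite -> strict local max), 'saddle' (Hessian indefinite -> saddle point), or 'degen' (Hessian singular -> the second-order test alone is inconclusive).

Compute the Hessian H = grad^2 f:
  H = [[-8, -5], [-5, -8]]
Verify stationarity: grad f(x*) = H x* + g = (0, 0).
Eigenvalues of H: -13, -3.
Both eigenvalues < 0, so H is negative definite -> x* is a strict local max.

max


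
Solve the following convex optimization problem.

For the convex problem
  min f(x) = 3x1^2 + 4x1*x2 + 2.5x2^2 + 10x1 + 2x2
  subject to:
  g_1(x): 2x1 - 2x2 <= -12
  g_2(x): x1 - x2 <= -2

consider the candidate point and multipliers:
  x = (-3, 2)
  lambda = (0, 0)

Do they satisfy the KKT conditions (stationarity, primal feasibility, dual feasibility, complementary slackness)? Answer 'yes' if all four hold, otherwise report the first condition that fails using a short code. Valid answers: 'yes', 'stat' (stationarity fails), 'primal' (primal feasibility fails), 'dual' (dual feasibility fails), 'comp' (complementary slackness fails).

Gradient of f: grad f(x) = Q x + c = (0, 0)
Constraint values g_i(x) = a_i^T x - b_i:
  g_1((-3, 2)) = 2
  g_2((-3, 2)) = -3
Stationarity residual: grad f(x) + sum_i lambda_i a_i = (0, 0)
  -> stationarity OK
Primal feasibility (all g_i <= 0): FAILS
Dual feasibility (all lambda_i >= 0): OK
Complementary slackness (lambda_i * g_i(x) = 0 for all i): OK

Verdict: the first failing condition is primal_feasibility -> primal.

primal


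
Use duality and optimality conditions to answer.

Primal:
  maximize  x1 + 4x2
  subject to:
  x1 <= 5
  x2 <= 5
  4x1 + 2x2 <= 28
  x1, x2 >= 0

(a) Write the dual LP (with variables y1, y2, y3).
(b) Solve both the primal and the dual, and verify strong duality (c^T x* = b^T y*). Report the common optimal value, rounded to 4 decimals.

The standard primal-dual pair for 'max c^T x s.t. A x <= b, x >= 0' is:
  Dual:  min b^T y  s.t.  A^T y >= c,  y >= 0.

So the dual LP is:
  minimize  5y1 + 5y2 + 28y3
  subject to:
    y1 + 4y3 >= 1
    y2 + 2y3 >= 4
    y1, y2, y3 >= 0

Solving the primal: x* = (4.5, 5).
  primal value c^T x* = 24.5.
Solving the dual: y* = (0, 3.5, 0.25).
  dual value b^T y* = 24.5.
Strong duality: c^T x* = b^T y*. Confirmed.

24.5


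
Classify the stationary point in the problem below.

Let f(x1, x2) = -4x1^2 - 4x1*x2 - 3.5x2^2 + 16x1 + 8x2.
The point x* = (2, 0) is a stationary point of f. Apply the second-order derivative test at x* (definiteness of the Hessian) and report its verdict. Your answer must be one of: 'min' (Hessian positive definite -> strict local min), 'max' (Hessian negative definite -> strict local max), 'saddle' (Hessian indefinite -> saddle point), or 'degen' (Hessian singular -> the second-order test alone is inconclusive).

Compute the Hessian H = grad^2 f:
  H = [[-8, -4], [-4, -7]]
Verify stationarity: grad f(x*) = H x* + g = (0, 0).
Eigenvalues of H: -11.5311, -3.4689.
Both eigenvalues < 0, so H is negative definite -> x* is a strict local max.

max


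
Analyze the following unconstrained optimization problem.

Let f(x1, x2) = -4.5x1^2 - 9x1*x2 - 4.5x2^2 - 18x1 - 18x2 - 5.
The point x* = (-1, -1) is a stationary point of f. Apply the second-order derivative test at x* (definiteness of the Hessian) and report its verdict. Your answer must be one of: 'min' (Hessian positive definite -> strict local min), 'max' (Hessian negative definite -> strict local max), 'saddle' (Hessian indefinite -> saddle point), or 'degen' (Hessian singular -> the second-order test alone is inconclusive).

Compute the Hessian H = grad^2 f:
  H = [[-9, -9], [-9, -9]]
Verify stationarity: grad f(x*) = H x* + g = (0, 0).
Eigenvalues of H: -18, 0.
H has a zero eigenvalue (singular; negative semidefinite but not definite), so H is neither positive definite, negative definite, nor indefinite. The second-order test alone is inconclusive -> degen.
(Indeed, f is constant along the null direction of H through x*, so x* is not a strict local extremum.)

degen


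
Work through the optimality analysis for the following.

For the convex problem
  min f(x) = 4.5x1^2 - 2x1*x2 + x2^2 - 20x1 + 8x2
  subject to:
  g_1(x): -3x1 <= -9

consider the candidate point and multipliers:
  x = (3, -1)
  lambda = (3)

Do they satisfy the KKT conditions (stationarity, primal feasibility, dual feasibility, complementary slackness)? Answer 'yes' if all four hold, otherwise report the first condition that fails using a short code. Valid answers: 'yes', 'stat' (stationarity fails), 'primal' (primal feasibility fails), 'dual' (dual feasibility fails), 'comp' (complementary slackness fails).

Gradient of f: grad f(x) = Q x + c = (9, 0)
Constraint values g_i(x) = a_i^T x - b_i:
  g_1((3, -1)) = 0
Stationarity residual: grad f(x) + sum_i lambda_i a_i = (0, 0)
  -> stationarity OK
Primal feasibility (all g_i <= 0): OK
Dual feasibility (all lambda_i >= 0): OK
Complementary slackness (lambda_i * g_i(x) = 0 for all i): OK

Verdict: yes, KKT holds.

yes


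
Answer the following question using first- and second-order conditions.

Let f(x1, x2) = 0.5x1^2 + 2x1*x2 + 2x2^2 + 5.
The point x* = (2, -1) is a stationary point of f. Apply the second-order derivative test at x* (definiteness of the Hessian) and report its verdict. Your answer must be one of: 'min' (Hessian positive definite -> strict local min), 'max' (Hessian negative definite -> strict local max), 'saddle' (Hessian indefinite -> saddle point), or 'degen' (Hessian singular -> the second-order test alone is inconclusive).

Compute the Hessian H = grad^2 f:
  H = [[1, 2], [2, 4]]
Verify stationarity: grad f(x*) = H x* + g = (0, 0).
Eigenvalues of H: 0, 5.
H has a zero eigenvalue (singular; positive semidefinite but not definite), so H is neither positive definite, negative definite, nor indefinite. The second-order test alone is inconclusive -> degen.
(Indeed, f is constant along the null direction of H through x*, so x* is not a strict local extremum.)

degen


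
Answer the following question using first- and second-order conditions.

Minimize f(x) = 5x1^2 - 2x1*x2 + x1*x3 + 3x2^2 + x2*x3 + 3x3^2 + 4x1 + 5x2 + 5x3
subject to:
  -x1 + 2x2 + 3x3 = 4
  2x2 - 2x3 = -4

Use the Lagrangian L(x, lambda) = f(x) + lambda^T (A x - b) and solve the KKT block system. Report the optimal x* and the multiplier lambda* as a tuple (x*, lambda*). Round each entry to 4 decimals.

Form the Lagrangian:
  L(x, lambda) = (1/2) x^T Q x + c^T x + lambda^T (A x - b)
Stationarity (grad_x L = 0): Q x + c + A^T lambda = 0.
Primal feasibility: A x = b.

This gives the KKT block system:
  [ Q   A^T ] [ x     ]   [-c ]
  [ A    0  ] [ lambda ] = [ b ]

Solving the linear system:
  x*      = (-0.9921, -0.5984, 1.4016)
  lambda* = (-3.3228, 0.9252)
  f(x*)   = 8.5197

x* = (-0.9921, -0.5984, 1.4016), lambda* = (-3.3228, 0.9252)


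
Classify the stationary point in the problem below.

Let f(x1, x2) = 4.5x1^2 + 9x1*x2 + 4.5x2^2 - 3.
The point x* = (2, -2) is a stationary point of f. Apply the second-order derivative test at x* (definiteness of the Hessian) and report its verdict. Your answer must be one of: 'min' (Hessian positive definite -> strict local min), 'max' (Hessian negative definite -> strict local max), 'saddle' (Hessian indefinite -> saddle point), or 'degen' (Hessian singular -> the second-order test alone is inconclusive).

Compute the Hessian H = grad^2 f:
  H = [[9, 9], [9, 9]]
Verify stationarity: grad f(x*) = H x* + g = (0, 0).
Eigenvalues of H: 0, 18.
H has a zero eigenvalue (singular; positive semidefinite but not definite), so H is neither positive definite, negative definite, nor indefinite. The second-order test alone is inconclusive -> degen.
(Indeed, f is constant along the null direction of H through x*, so x* is not a strict local extremum.)

degen


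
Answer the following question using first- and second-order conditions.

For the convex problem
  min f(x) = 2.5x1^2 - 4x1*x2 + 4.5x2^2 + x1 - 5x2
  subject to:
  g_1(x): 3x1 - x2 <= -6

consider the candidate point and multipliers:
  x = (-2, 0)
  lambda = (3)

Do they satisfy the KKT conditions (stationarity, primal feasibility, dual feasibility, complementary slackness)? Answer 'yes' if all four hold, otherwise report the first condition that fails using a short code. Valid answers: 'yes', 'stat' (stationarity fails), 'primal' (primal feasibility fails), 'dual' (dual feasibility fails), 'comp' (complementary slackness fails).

Gradient of f: grad f(x) = Q x + c = (-9, 3)
Constraint values g_i(x) = a_i^T x - b_i:
  g_1((-2, 0)) = 0
Stationarity residual: grad f(x) + sum_i lambda_i a_i = (0, 0)
  -> stationarity OK
Primal feasibility (all g_i <= 0): OK
Dual feasibility (all lambda_i >= 0): OK
Complementary slackness (lambda_i * g_i(x) = 0 for all i): OK

Verdict: yes, KKT holds.

yes


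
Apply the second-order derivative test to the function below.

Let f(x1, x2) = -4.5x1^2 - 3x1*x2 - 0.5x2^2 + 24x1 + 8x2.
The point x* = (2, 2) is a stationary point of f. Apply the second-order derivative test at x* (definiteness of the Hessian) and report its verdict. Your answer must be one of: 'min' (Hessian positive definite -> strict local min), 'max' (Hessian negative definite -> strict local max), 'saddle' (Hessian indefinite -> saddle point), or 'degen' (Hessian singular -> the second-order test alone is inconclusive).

Compute the Hessian H = grad^2 f:
  H = [[-9, -3], [-3, -1]]
Verify stationarity: grad f(x*) = H x* + g = (0, 0).
Eigenvalues of H: -10, 0.
H has a zero eigenvalue (singular; negative semidefinite but not definite), so H is neither positive definite, negative definite, nor indefinite. The second-order test alone is inconclusive -> degen.
(Indeed, f is constant along the null direction of H through x*, so x* is not a strict local extremum.)

degen


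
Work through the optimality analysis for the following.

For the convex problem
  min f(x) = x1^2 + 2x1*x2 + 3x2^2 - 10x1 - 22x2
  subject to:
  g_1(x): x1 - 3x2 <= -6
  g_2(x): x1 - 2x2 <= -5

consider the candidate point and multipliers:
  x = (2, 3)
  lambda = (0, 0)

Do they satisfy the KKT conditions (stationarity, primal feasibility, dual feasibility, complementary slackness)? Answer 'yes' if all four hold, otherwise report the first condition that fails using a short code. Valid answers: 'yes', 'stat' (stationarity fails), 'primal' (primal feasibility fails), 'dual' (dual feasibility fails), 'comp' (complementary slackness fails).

Gradient of f: grad f(x) = Q x + c = (0, 0)
Constraint values g_i(x) = a_i^T x - b_i:
  g_1((2, 3)) = -1
  g_2((2, 3)) = 1
Stationarity residual: grad f(x) + sum_i lambda_i a_i = (0, 0)
  -> stationarity OK
Primal feasibility (all g_i <= 0): FAILS
Dual feasibility (all lambda_i >= 0): OK
Complementary slackness (lambda_i * g_i(x) = 0 for all i): OK

Verdict: the first failing condition is primal_feasibility -> primal.

primal


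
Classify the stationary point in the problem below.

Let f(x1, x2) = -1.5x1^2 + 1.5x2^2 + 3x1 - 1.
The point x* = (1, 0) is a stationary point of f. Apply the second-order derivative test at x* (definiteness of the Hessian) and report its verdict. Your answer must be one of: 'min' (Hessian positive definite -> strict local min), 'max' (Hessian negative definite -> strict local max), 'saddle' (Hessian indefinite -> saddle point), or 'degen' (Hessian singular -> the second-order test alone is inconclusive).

Compute the Hessian H = grad^2 f:
  H = [[-3, 0], [0, 3]]
Verify stationarity: grad f(x*) = H x* + g = (0, 0).
Eigenvalues of H: -3, 3.
Eigenvalues have mixed signs, so H is indefinite -> x* is a saddle point.

saddle


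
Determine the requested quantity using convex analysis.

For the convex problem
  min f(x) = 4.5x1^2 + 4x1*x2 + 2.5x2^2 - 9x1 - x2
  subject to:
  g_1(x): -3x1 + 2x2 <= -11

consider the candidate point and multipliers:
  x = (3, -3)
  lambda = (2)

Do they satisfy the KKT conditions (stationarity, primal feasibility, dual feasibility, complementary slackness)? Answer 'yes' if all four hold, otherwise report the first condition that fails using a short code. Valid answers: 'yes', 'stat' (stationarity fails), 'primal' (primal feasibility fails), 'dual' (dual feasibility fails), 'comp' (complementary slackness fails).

Gradient of f: grad f(x) = Q x + c = (6, -4)
Constraint values g_i(x) = a_i^T x - b_i:
  g_1((3, -3)) = -4
Stationarity residual: grad f(x) + sum_i lambda_i a_i = (0, 0)
  -> stationarity OK
Primal feasibility (all g_i <= 0): OK
Dual feasibility (all lambda_i >= 0): OK
Complementary slackness (lambda_i * g_i(x) = 0 for all i): FAILS

Verdict: the first failing condition is complementary_slackness -> comp.

comp


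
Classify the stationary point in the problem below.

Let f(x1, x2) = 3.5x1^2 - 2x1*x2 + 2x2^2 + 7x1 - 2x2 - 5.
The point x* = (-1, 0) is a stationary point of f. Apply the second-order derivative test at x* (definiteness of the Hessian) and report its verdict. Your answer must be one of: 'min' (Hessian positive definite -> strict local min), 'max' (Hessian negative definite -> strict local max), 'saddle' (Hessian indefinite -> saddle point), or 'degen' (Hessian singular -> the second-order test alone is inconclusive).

Compute the Hessian H = grad^2 f:
  H = [[7, -2], [-2, 4]]
Verify stationarity: grad f(x*) = H x* + g = (0, 0).
Eigenvalues of H: 3, 8.
Both eigenvalues > 0, so H is positive definite -> x* is a strict local min.

min


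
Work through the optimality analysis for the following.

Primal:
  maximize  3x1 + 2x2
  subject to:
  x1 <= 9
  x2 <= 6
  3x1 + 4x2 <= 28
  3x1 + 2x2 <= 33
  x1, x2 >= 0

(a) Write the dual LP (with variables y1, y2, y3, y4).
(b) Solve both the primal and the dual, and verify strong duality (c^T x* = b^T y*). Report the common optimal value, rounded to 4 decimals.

The standard primal-dual pair for 'max c^T x s.t. A x <= b, x >= 0' is:
  Dual:  min b^T y  s.t.  A^T y >= c,  y >= 0.

So the dual LP is:
  minimize  9y1 + 6y2 + 28y3 + 33y4
  subject to:
    y1 + 3y3 + 3y4 >= 3
    y2 + 4y3 + 2y4 >= 2
    y1, y2, y3, y4 >= 0

Solving the primal: x* = (9, 0.25).
  primal value c^T x* = 27.5.
Solving the dual: y* = (1.5, 0, 0.5, 0).
  dual value b^T y* = 27.5.
Strong duality: c^T x* = b^T y*. Confirmed.

27.5


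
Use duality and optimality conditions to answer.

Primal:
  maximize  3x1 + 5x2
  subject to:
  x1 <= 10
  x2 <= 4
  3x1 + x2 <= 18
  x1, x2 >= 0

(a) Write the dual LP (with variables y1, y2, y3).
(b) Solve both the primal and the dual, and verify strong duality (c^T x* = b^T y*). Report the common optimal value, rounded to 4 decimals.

The standard primal-dual pair for 'max c^T x s.t. A x <= b, x >= 0' is:
  Dual:  min b^T y  s.t.  A^T y >= c,  y >= 0.

So the dual LP is:
  minimize  10y1 + 4y2 + 18y3
  subject to:
    y1 + 3y3 >= 3
    y2 + y3 >= 5
    y1, y2, y3 >= 0

Solving the primal: x* = (4.6667, 4).
  primal value c^T x* = 34.
Solving the dual: y* = (0, 4, 1).
  dual value b^T y* = 34.
Strong duality: c^T x* = b^T y*. Confirmed.

34


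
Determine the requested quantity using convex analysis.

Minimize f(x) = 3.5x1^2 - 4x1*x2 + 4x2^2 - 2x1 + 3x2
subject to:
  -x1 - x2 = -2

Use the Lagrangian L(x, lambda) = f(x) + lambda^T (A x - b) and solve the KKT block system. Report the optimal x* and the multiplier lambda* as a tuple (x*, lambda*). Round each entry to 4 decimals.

Form the Lagrangian:
  L(x, lambda) = (1/2) x^T Q x + c^T x + lambda^T (A x - b)
Stationarity (grad_x L = 0): Q x + c + A^T lambda = 0.
Primal feasibility: A x = b.

This gives the KKT block system:
  [ Q   A^T ] [ x     ]   [-c ]
  [ A    0  ] [ lambda ] = [ b ]

Solving the linear system:
  x*      = (1.2609, 0.7391)
  lambda* = (3.8696)
  f(x*)   = 3.7174

x* = (1.2609, 0.7391), lambda* = (3.8696)


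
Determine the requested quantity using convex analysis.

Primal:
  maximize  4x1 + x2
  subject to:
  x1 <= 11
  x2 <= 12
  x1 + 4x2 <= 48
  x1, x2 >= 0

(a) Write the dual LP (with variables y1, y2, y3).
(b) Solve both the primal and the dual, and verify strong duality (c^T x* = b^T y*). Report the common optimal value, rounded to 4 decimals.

The standard primal-dual pair for 'max c^T x s.t. A x <= b, x >= 0' is:
  Dual:  min b^T y  s.t.  A^T y >= c,  y >= 0.

So the dual LP is:
  minimize  11y1 + 12y2 + 48y3
  subject to:
    y1 + y3 >= 4
    y2 + 4y3 >= 1
    y1, y2, y3 >= 0

Solving the primal: x* = (11, 9.25).
  primal value c^T x* = 53.25.
Solving the dual: y* = (3.75, 0, 0.25).
  dual value b^T y* = 53.25.
Strong duality: c^T x* = b^T y*. Confirmed.

53.25
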